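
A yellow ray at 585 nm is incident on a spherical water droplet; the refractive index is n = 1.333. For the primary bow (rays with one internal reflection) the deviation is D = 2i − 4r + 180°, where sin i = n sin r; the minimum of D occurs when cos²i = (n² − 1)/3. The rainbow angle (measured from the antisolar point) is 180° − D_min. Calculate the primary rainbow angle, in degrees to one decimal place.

cos²i = (1.77689 − 1)/3 = 0.25896; i = arccos(0.50888) = 59.410°.
sin r = sin 59.410°/1.333 = 0.64579; r = 40.225°.
D_min = 2·59.410° − 4·40.225° + 180° = 137.922°.
Rainbow angle = 180° − D_min = 42.078°.

42.1°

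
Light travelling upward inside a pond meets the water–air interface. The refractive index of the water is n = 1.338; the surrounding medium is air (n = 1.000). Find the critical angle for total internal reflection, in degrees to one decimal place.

48.4°

sin θ_c = n_air / n = 1.000 / 1.338 = 0.7474.
θ_c = arcsin(0.7474) = 48.36°.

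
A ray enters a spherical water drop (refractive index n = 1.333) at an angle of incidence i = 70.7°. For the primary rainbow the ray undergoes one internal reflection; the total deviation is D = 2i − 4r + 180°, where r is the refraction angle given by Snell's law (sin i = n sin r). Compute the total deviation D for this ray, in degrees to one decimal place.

141.1°

sin r = sin 70.7° / 1.333 = 0.9438/1.333 = 0.7080; r = 45.07°.
D = 2·70.7° − 4·45.07° + 180° = 141.40° − 180.30° + 180° = 141.10°.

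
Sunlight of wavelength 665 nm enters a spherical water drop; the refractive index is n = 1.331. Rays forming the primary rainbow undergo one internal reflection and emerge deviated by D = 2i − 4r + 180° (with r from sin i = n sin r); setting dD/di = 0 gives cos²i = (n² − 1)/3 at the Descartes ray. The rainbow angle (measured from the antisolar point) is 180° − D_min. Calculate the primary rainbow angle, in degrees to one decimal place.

42.4°

cos²i = (1.77156 − 1)/3 = 0.25719; i = arccos(0.50714) = 59.527°.
sin r = sin 59.527°/1.331 = 0.64753; r = 40.356°.
D_min = 2·59.527° − 4·40.356° + 180° = 137.630°.
Rainbow angle = 180° − D_min = 42.370°.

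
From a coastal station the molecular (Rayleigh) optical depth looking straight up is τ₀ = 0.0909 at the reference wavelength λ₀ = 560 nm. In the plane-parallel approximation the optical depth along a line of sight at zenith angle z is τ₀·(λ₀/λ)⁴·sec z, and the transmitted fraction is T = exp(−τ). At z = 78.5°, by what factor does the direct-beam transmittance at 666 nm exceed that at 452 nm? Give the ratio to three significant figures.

2.33

Airmass: sec 78.5° = 5.0159.
τ(666 nm) = 0.0909 × (560/666)⁴ × 5.0159 = 0.0909 × 0.4999 × 5.0159 = 0.2279.
τ(452 nm) = 0.0909 × (560/452)⁴ × 5.0159 = 0.0909 × 2.3561 × 5.0159 = 1.0743.
T(666)/T(452) = exp(τ_B − τ_A) = exp(0.8463) = 2.3311.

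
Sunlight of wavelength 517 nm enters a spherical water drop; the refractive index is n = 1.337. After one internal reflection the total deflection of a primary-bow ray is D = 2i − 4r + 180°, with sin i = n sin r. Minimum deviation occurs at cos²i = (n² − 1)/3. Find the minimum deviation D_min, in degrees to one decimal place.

138.5°

cos²i = (1.78757 − 1)/3 = 0.26252; i = arccos(0.51237) = 59.178°.
sin r = sin 59.178°/1.337 = 0.64231; r = 39.964°.
D_min = 2·59.178° − 4·39.964° + 180° = 138.500°.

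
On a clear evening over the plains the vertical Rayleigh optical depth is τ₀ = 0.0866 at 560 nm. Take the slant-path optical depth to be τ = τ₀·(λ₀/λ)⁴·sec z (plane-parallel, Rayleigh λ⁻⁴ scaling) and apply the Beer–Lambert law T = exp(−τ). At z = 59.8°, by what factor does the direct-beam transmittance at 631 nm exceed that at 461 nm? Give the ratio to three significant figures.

1.31

Airmass: sec 59.8° = 1.9880.
τ(631 nm) = 0.0866 × (560/631)⁴ × 1.9880 = 0.0866 × 0.6203 × 1.9880 = 0.1068.
τ(461 nm) = 0.0866 × (560/461)⁴ × 1.9880 = 0.0866 × 2.1775 × 1.9880 = 0.3749.
T(631)/T(461) = exp(τ_B − τ_A) = exp(0.2681) = 1.3074.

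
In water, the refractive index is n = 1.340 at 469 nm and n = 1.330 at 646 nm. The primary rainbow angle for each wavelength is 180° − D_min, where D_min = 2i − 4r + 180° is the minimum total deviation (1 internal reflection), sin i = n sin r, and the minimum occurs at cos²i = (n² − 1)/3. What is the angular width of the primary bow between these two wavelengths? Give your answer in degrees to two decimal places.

1.45°

At 469 nm (n = 1.340): cos²i = 0.26520 → i = 59.004°, r = 39.770°, D_min = 138.929°, rainbow angle = 41.071°.
At 646 nm (n = 1.330): cos²i = 0.25630 → i = 59.585°, r = 40.422°, D_min = 137.484°, rainbow angle = 42.516°.
Angular width = |41.071° − 42.516°| = 1.445°.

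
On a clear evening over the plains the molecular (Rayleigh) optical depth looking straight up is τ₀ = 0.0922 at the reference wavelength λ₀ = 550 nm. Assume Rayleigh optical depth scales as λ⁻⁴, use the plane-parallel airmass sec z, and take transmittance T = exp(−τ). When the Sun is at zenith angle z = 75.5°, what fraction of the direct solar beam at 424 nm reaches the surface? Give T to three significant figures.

sec 75.5° = 3.9939.
τ = 0.0922 × (550/424)⁴ × 3.9939 = 0.0922 × 2.8313 × 3.9939 = 1.0426.
T = exp(−1.0426) = 0.3525.

0.353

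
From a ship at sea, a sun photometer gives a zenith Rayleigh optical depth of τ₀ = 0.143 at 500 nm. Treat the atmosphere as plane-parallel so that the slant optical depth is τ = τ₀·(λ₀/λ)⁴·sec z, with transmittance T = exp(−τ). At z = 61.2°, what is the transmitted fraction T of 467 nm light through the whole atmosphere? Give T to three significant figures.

sec 61.2° = 2.0757.
τ = 0.143 × (500/467)⁴ × 2.0757 = 0.143 × 1.3141 × 2.0757 = 0.3901.
T = exp(−0.3901) = 0.6770.

0.677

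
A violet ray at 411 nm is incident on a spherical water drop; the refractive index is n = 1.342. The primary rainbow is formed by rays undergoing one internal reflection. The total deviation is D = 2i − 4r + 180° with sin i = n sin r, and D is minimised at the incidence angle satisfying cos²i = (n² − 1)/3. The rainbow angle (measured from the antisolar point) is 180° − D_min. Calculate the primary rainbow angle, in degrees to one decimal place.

40.8°

cos²i = (1.80096 − 1)/3 = 0.26699; i = arccos(0.51671) = 58.888°.
sin r = sin 58.888°/1.342 = 0.63797; r = 39.641°.
D_min = 2·58.888° − 4·39.641° + 180° = 139.213°.
Rainbow angle = 180° − D_min = 40.787°.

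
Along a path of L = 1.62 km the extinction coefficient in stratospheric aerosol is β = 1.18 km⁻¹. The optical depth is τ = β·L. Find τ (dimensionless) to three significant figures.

τ = β·L = 1.18 × 1.62 = 1.9116.

1.91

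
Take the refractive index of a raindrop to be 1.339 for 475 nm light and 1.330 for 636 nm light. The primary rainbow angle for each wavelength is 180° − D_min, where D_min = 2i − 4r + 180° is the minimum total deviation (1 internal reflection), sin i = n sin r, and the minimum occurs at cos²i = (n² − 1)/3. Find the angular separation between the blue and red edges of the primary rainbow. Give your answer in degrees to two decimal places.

At 475 nm (n = 1.339): cos²i = 0.26431 → i = 59.062°, r = 39.834°, D_min = 138.786°, rainbow angle = 41.214°.
At 636 nm (n = 1.330): cos²i = 0.25630 → i = 59.585°, r = 40.422°, D_min = 137.484°, rainbow angle = 42.516°.
Angular width = |41.214° − 42.516°| = 1.303°.

1.30°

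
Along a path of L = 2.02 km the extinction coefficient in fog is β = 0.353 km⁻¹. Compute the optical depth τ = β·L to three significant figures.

τ = β·L = 0.353 × 2.02 = 0.7131.

0.713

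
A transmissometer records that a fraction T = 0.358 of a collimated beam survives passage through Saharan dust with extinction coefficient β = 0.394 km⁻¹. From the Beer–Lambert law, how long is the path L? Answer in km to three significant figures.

2.61 km

Beer–Lambert: T = exp(−βL) ⇒ L = −ln(T)/β = −ln(0.358)/0.394 = 1.0272/0.394 = 2.607 km.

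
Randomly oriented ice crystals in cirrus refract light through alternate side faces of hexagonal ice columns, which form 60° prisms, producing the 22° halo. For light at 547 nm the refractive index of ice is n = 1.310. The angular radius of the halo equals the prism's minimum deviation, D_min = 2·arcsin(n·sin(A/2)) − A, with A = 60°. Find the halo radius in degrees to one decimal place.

21.8°

n·sin(A/2) = 1.310 × sin 30° = 1.310 × 0.5000 = 0.6550.
D_min = 2·arcsin(0.6550) − 60° = 2 × 40.920° − 60° = 21.839°.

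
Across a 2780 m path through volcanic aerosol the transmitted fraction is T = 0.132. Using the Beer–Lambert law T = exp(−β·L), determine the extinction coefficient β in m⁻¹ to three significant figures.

Beer–Lambert: T = exp(−βL) ⇒ β = −ln(T)/L = −ln(0.132)/2780 = 2.0250/2780 = 0.0007284 m⁻¹.

0.000728 m⁻¹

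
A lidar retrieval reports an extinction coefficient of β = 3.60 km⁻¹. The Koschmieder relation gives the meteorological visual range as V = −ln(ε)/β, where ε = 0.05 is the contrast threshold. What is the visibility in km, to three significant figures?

0.832 km

V = −ln(0.05) / 3.60 = 2.996 / 3.60 = 0.8321 km.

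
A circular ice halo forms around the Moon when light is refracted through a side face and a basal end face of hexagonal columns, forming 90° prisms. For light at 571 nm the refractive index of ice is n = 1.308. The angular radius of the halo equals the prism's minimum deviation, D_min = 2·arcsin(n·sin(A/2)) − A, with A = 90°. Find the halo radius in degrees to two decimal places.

n·sin(A/2) = 1.308 × sin 45° = 1.308 × 0.7071 = 0.9249.
D_min = 2·arcsin(0.9249) − 90° = 2 × 67.653° − 90° = 45.305°.

45.31°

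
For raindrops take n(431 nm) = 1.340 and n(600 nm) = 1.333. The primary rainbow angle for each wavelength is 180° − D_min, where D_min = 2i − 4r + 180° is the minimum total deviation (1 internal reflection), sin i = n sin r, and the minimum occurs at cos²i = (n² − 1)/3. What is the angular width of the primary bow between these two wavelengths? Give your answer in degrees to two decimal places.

1.01°

At 431 nm (n = 1.340): cos²i = 0.26520 → i = 59.004°, r = 39.770°, D_min = 138.929°, rainbow angle = 41.071°.
At 600 nm (n = 1.333): cos²i = 0.25896 → i = 59.410°, r = 40.225°, D_min = 137.922°, rainbow angle = 42.078°.
Angular width = |41.071° − 42.078°| = 1.007°.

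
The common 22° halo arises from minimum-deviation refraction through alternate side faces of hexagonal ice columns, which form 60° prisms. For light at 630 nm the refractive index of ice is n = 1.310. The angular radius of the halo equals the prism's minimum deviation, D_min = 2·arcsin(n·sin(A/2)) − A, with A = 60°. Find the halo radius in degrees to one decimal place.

21.8°

n·sin(A/2) = 1.310 × sin 30° = 1.310 × 0.5000 = 0.6550.
D_min = 2·arcsin(0.6550) − 60° = 2 × 40.920° − 60° = 21.839°.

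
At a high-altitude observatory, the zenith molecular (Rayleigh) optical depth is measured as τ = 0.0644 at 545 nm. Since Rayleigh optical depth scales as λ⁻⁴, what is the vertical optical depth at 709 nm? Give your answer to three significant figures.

τ(709 nm) = τ(545 nm) × (545/709)⁴ = 0.0644 × (0.7687)⁴ = 0.0644 × 0.3491 = 0.0225.

0.0225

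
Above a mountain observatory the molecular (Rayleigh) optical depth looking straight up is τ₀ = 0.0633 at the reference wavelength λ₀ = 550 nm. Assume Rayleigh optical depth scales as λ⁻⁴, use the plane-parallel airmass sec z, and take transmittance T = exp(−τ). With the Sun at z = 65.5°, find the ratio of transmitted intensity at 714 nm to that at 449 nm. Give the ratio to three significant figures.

1.34

Airmass: sec 65.5° = 2.4114.
τ(714 nm) = 0.0633 × (550/714)⁴ × 2.4114 = 0.0633 × 0.3521 × 2.4114 = 0.0537.
τ(449 nm) = 0.0633 × (550/449)⁴ × 2.4114 = 0.0633 × 2.2515 × 2.4114 = 0.3437.
T(714)/T(449) = exp(τ_B − τ_A) = exp(0.2899) = 1.3363.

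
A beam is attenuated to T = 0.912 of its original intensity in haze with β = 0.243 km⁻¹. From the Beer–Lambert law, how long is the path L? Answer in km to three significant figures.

0.379 km

Beer–Lambert: T = exp(−βL) ⇒ L = −ln(T)/β = −ln(0.912)/0.243 = 0.0921/0.243 = 0.3791 km.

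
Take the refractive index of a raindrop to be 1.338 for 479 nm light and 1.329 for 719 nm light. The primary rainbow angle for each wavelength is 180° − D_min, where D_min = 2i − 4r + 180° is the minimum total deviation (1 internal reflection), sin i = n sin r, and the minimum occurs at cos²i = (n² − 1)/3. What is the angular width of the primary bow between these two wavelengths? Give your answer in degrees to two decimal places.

1.31°

At 479 nm (n = 1.338): cos²i = 0.26341 → i = 59.120°, r = 39.899°, D_min = 138.643°, rainbow angle = 41.357°.
At 719 nm (n = 1.329): cos²i = 0.25541 → i = 59.643°, r = 40.487°, D_min = 137.337°, rainbow angle = 42.663°.
Angular width = |41.357° − 42.663°| = 1.307°.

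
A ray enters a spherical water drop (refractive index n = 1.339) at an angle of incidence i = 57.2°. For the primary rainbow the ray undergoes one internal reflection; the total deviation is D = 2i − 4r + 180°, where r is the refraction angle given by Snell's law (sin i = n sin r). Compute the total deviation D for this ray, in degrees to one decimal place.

138.9°

sin r = sin 57.2° / 1.339 = 0.8406/1.339 = 0.6278; r = 38.88°.
D = 2·57.2° − 4·38.88° + 180° = 114.40° − 155.54° + 180° = 138.86°.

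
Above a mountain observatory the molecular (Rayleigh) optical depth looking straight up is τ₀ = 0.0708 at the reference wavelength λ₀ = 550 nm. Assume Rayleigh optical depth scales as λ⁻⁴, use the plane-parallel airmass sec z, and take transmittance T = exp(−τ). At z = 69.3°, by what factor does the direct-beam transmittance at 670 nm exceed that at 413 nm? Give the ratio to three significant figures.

Airmass: sec 69.3° = 2.8291.
τ(670 nm) = 0.0708 × (550/670)⁴ × 2.8291 = 0.0708 × 0.4541 × 2.8291 = 0.0910.
τ(413 nm) = 0.0708 × (550/413)⁴ × 2.8291 = 0.0708 × 3.1452 × 2.8291 = 0.6300.
T(670)/T(413) = exp(τ_B − τ_A) = exp(0.5390) = 1.7143.

1.71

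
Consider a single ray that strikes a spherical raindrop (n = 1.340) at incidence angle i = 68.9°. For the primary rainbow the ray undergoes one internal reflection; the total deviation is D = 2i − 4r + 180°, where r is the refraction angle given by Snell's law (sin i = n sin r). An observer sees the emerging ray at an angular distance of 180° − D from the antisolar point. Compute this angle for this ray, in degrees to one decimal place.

38.7°

sin r = sin 68.9° / 1.340 = 0.9330/1.340 = 0.6962; r = 44.13°.
D = 2·68.9° − 4·44.13° + 180° = 137.80° − 176.50° + 180° = 141.30°.
Angle from antisolar point = 180° − D = 38.70°.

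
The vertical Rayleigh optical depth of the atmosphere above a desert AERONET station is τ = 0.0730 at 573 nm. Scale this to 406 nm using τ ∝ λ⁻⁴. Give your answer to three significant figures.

0.290

τ(406 nm) = τ(573 nm) × (573/406)⁴ = 0.0730 × (1.4113)⁴ = 0.0730 × 3.9675 = 0.2896.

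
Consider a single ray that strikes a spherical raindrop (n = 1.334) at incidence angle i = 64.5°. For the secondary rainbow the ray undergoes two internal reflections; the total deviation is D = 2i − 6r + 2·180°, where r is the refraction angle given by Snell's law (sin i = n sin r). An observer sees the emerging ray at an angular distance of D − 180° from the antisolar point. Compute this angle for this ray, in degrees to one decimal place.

53.5°

sin r = sin 64.5° / 1.334 = 0.9026/1.334 = 0.6766; r = 42.58°.
D = 2·64.5° − 6·42.58° + 2·180° = 129.00° − 255.47° + 360° = 233.53°.
Angle from antisolar point = D − 180° = 53.53°.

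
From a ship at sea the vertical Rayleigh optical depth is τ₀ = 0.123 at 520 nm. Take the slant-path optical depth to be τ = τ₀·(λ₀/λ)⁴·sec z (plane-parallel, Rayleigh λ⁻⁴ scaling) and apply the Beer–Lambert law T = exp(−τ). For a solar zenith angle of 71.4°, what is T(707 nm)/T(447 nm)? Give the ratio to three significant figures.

1.81

Airmass: sec 71.4° = 3.1352.
τ(707 nm) = 0.123 × (520/707)⁴ × 3.1352 = 0.123 × 0.2926 × 3.1352 = 0.1129.
τ(447 nm) = 0.123 × (520/447)⁴ × 3.1352 = 0.123 × 1.8314 × 3.1352 = 0.7062.
T(707)/T(447) = exp(τ_B − τ_A) = exp(0.5934) = 1.8101.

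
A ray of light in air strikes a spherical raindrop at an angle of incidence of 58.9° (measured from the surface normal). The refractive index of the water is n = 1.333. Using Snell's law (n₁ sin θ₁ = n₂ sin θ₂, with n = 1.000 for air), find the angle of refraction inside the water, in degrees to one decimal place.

40.0°

Snell: sin θ_r = sin θ_i / n = sin 58.9° / 1.333 = 0.8563 / 1.333 = 0.6424.
θ_r = arcsin(0.6424) = 39.97°.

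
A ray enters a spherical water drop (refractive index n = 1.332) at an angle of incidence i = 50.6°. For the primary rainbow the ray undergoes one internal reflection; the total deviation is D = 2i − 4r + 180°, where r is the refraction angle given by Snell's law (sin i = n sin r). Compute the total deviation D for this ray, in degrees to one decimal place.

139.4°

sin r = sin 50.6° / 1.332 = 0.7727/1.332 = 0.5801; r = 35.46°.
D = 2·50.6° − 4·35.46° + 180° = 101.20° − 141.84° + 180° = 139.36°.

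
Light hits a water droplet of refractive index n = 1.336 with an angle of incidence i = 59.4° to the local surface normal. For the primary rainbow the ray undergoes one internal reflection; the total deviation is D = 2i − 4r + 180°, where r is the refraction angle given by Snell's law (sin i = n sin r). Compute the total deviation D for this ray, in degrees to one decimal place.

sin r = sin 59.4° / 1.336 = 0.8607/1.336 = 0.6443; r = 40.11°.
D = 2·59.4° − 4·40.11° + 180° = 118.80° − 160.44° + 180° = 138.36°.

138.4°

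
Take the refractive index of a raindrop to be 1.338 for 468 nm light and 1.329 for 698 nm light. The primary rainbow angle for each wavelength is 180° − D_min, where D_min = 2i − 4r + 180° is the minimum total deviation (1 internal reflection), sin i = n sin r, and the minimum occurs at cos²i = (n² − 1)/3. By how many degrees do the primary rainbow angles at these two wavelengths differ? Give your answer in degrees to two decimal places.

At 468 nm (n = 1.338): cos²i = 0.26341 → i = 59.120°, r = 39.899°, D_min = 138.643°, rainbow angle = 41.357°.
At 698 nm (n = 1.329): cos²i = 0.25541 → i = 59.643°, r = 40.487°, D_min = 137.337°, rainbow angle = 42.663°.
Angular width = |41.357° − 42.663°| = 1.307°.

1.31°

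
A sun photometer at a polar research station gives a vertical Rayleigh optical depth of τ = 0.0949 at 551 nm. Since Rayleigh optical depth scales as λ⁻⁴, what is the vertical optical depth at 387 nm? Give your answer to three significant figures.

τ(387 nm) = τ(551 nm) × (551/387)⁴ = 0.0949 × (1.4238)⁴ = 0.0949 × 4.1092 = 0.3900.

0.390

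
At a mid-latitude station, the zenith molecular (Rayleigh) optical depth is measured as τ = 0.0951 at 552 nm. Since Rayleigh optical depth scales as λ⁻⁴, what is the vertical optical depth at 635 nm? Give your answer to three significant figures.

τ(635 nm) = τ(552 nm) × (552/635)⁴ = 0.0951 × (0.8693)⁴ = 0.0951 × 0.5710 = 0.0543.

0.0543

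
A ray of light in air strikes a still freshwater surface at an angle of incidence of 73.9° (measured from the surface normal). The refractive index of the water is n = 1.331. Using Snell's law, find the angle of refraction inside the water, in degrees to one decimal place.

Snell: sin θ_r = sin θ_i / n = sin 73.9° / 1.331 = 0.9608 / 1.331 = 0.7218.
θ_r = arcsin(0.7218) = 46.21°.

46.2°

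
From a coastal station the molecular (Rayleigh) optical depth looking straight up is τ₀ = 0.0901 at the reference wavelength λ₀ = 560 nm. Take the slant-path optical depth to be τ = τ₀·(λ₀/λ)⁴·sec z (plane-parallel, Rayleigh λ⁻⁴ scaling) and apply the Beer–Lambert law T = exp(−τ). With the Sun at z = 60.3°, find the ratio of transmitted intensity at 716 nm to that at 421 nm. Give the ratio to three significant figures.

Airmass: sec 60.3° = 2.0183.
τ(716 nm) = 0.0901 × (560/716)⁴ × 2.0183 = 0.0901 × 0.3742 × 2.0183 = 0.0680.
τ(421 nm) = 0.0901 × (560/421)⁴ × 2.0183 = 0.0901 × 3.1306 × 2.0183 = 0.5693.
T(716)/T(421) = exp(τ_B − τ_A) = exp(0.5013) = 1.6508.

1.65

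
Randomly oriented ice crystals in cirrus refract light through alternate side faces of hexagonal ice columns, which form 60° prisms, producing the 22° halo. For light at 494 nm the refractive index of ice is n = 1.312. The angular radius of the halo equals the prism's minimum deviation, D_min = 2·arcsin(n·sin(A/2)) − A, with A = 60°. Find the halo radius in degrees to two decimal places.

21.99°

n·sin(A/2) = 1.312 × sin 30° = 1.312 × 0.5000 = 0.6560.
D_min = 2·arcsin(0.6560) − 60° = 2 × 40.996° − 60° = 21.991°.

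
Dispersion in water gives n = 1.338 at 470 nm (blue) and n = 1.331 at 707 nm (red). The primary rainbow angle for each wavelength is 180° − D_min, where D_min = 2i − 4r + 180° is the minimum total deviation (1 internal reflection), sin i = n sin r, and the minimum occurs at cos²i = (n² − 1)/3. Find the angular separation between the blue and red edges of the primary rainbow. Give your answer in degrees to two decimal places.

At 470 nm (n = 1.338): cos²i = 0.26341 → i = 59.120°, r = 39.899°, D_min = 138.643°, rainbow angle = 41.357°.
At 707 nm (n = 1.331): cos²i = 0.25719 → i = 59.527°, r = 40.356°, D_min = 137.630°, rainbow angle = 42.370°.
Angular width = |41.357° − 42.370°| = 1.013°.

1.01°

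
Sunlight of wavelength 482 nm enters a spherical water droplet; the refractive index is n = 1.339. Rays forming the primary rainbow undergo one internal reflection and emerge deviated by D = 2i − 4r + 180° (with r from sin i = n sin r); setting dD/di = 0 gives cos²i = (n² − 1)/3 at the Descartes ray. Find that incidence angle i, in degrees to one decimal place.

59.1°

cos²i = (1.339² − 1)/3 = (1.79292 − 1)/3 = 0.26431.
cos i = 0.51411, so i = 59.062°.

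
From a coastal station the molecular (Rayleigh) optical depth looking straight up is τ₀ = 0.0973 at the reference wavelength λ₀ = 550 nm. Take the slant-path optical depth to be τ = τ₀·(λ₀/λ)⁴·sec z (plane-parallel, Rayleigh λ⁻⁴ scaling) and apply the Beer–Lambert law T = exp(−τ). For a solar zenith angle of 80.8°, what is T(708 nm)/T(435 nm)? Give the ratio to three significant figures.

Airmass: sec 80.8° = 6.2546.
τ(708 nm) = 0.0973 × (550/708)⁴ × 6.2546 = 0.0973 × 0.3642 × 6.2546 = 0.2216.
τ(435 nm) = 0.0973 × (550/435)⁴ × 6.2546 = 0.0973 × 2.5556 × 6.2546 = 1.5553.
T(708)/T(435) = exp(τ_B − τ_A) = exp(1.3336) = 3.7949.

3.79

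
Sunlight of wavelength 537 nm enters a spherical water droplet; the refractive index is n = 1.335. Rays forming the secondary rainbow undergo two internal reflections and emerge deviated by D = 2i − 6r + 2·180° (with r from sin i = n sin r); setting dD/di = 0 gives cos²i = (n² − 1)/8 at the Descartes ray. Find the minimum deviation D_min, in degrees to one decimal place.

231.4°

cos²i = (1.78222 − 1)/8 = 0.09778; i = arccos(0.31269) = 71.778°.
sin r = sin 71.778°/1.335 = 0.71150; r = 45.357°.
D_min = 2·71.778° − 6·45.357° + 360° = 231.414°.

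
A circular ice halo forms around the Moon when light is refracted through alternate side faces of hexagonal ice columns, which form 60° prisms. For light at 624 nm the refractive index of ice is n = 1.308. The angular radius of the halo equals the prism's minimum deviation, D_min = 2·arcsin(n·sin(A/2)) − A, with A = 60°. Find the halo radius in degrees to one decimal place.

n·sin(A/2) = 1.308 × sin 30° = 1.308 × 0.5000 = 0.6540.
D_min = 2·arcsin(0.6540) − 60° = 2 × 40.844° − 60° = 21.688°.

21.7°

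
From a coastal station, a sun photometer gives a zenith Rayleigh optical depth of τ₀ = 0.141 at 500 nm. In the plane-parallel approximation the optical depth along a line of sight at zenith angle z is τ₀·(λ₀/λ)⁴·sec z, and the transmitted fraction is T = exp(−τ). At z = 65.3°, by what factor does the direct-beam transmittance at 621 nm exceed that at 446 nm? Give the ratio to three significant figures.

1.48

Airmass: sec 65.3° = 2.3931.
τ(621 nm) = 0.141 × (500/621)⁴ × 2.3931 = 0.141 × 0.4203 × 2.3931 = 0.1418.
τ(446 nm) = 0.141 × (500/446)⁴ × 2.3931 = 0.141 × 1.5796 × 2.3931 = 0.5330.
T(621)/T(446) = exp(τ_B − τ_A) = exp(0.3912) = 1.4787.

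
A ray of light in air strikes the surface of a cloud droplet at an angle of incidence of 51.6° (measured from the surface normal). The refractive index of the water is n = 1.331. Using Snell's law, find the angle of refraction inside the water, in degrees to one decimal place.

Snell: sin θ_r = sin θ_i / n = sin 51.6° / 1.331 = 0.7837 / 1.331 = 0.5888.
θ_r = arcsin(0.5888) = 36.07°.

36.1°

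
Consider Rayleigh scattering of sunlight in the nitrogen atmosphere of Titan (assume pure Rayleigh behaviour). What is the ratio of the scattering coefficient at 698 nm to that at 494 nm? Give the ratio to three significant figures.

Rayleigh scattering ∝ λ⁻⁴, so the ratio of coefficients is the inverse fourth power of the wavelength ratio.
σ(698)/σ(494) = (494/698)⁴ = (0.7077)⁴ = 0.2509.

0.251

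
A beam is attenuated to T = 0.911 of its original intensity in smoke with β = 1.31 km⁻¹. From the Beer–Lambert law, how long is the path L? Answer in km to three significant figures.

Beer–Lambert: T = exp(−βL) ⇒ L = −ln(T)/β = −ln(0.911)/1.31 = 0.0932/1.31 = 0.07115 km.

0.0712 km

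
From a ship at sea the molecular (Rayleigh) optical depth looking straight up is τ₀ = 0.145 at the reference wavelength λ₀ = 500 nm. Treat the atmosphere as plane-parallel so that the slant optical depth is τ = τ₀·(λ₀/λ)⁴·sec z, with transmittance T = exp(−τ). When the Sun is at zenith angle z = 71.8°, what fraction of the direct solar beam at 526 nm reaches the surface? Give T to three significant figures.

0.685

sec 71.8° = 3.2017.
τ = 0.145 × (500/526)⁴ × 3.2017 = 0.145 × 0.8165 × 3.2017 = 0.3790.
T = exp(−0.3790) = 0.6845.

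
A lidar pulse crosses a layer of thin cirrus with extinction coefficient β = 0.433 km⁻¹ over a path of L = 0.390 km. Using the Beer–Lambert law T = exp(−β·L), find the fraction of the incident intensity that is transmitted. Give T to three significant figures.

τ = β·L = 0.433 × 0.390 = 0.1689.
T = exp(−0.1689) = 0.8446.

0.845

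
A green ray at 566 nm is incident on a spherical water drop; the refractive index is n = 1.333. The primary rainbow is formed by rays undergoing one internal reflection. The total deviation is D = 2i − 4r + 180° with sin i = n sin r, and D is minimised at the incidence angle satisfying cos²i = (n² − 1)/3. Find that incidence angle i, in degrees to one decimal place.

cos²i = (1.333² − 1)/3 = (1.77689 − 1)/3 = 0.25896.
cos i = 0.50888, so i = 59.410°.

59.4°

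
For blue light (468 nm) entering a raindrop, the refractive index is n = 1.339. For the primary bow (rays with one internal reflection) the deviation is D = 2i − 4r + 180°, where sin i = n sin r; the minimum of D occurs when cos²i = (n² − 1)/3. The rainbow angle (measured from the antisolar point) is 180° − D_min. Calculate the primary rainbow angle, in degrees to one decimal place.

cos²i = (1.79292 − 1)/3 = 0.26431; i = arccos(0.51411) = 59.062°.
sin r = sin 59.062°/1.339 = 0.64057; r = 39.834°.
D_min = 2·59.062° − 4·39.834° + 180° = 138.786°.
Rainbow angle = 180° − D_min = 41.214°.

41.2°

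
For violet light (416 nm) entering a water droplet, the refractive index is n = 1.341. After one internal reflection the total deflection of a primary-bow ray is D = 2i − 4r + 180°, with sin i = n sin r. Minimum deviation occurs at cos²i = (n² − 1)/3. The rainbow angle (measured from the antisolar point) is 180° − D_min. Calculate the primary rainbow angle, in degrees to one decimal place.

40.9°

cos²i = (1.79828 − 1)/3 = 0.26609; i = arccos(0.51584) = 58.946°.
sin r = sin 58.946°/1.341 = 0.63884; r = 39.705°.
D_min = 2·58.946° − 4·39.705° + 180° = 139.071°.
Rainbow angle = 180° − D_min = 40.929°.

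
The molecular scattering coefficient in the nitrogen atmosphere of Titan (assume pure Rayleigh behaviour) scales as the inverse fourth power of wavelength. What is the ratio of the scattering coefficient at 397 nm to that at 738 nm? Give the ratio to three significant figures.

11.9

Rayleigh scattering ∝ λ⁻⁴, so the ratio of coefficients is the inverse fourth power of the wavelength ratio.
σ(397)/σ(738) = (738/397)⁴ = (1.8589)⁴ = 11.94.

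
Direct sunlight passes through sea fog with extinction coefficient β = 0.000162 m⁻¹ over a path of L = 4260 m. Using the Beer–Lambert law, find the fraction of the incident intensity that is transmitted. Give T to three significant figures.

τ = β·L = 0.000162 × 4260 = 0.6901.
T = exp(−0.6901) = 0.5015.

0.502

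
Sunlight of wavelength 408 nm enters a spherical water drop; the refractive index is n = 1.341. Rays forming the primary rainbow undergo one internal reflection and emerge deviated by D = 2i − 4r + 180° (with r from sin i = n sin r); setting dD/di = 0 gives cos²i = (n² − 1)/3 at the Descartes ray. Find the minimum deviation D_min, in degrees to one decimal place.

139.1°

cos²i = (1.79828 − 1)/3 = 0.26609; i = arccos(0.51584) = 58.946°.
sin r = sin 58.946°/1.341 = 0.63884; r = 39.705°.
D_min = 2·58.946° − 4·39.705° + 180° = 139.071°.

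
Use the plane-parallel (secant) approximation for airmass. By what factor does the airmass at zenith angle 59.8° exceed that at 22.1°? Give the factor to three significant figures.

1.84

X(59.8°)/X(22.1°) = sec 59.8° / sec 22.1° = cos 22.1° / cos 59.8° = 0.9265/0.5030 = 1.8419.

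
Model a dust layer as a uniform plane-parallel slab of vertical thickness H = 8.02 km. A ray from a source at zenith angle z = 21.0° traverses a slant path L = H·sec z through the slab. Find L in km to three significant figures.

8.59 km

sec z = 1/cos 21.0° = 1.0711.
L = 8.02 × 1.0711 = 8.591 km.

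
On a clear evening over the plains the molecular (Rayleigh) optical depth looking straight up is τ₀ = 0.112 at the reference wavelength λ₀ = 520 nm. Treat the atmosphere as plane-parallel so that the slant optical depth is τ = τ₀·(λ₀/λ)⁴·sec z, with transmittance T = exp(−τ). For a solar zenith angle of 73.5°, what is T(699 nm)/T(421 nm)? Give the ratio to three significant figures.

2.22

Airmass: sec 73.5° = 3.5209.
τ(699 nm) = 0.112 × (520/699)⁴ × 3.5209 = 0.112 × 0.3063 × 3.5209 = 0.1208.
τ(421 nm) = 0.112 × (520/421)⁴ × 3.5209 = 0.112 × 2.3275 × 3.5209 = 0.9178.
T(699)/T(421) = exp(τ_B − τ_A) = exp(0.7971) = 2.2190.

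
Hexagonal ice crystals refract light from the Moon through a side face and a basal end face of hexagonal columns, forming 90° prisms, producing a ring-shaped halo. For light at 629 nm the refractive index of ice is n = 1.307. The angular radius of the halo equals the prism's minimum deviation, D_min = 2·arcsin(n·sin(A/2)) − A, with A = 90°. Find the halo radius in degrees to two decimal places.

45.09°

n·sin(A/2) = 1.307 × sin 45° = 1.307 × 0.7071 = 0.9242.
D_min = 2·arcsin(0.9242) − 90° = 2 × 67.546° − 90° = 45.093°.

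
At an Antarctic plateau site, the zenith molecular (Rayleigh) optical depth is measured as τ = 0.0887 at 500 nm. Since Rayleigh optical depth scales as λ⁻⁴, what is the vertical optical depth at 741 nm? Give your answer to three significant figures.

τ(741 nm) = τ(500 nm) × (500/741)⁴ = 0.0887 × (0.6748)⁴ = 0.0887 × 0.2073 = 0.0184.

0.0184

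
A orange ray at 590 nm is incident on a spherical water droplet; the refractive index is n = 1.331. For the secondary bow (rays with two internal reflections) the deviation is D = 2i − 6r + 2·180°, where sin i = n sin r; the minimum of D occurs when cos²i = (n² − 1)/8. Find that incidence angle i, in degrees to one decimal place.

71.9°

cos²i = (1.331² − 1)/8 = (1.77156 − 1)/8 = 0.09645.
cos i = 0.31056, so i = 71.907°.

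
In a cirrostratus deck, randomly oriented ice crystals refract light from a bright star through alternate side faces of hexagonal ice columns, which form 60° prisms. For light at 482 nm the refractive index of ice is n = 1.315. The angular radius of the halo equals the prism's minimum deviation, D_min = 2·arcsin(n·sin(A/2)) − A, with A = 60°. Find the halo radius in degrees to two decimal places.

22.22°

n·sin(A/2) = 1.315 × sin 30° = 1.315 × 0.5000 = 0.6575.
D_min = 2·arcsin(0.6575) − 60° = 2 × 41.109° − 60° = 22.219°.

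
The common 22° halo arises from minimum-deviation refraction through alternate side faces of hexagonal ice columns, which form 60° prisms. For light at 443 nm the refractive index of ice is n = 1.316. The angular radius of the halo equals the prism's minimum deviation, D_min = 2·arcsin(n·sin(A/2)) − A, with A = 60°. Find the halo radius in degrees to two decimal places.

22.30°

n·sin(A/2) = 1.316 × sin 30° = 1.316 × 0.5000 = 0.6580.
D_min = 2·arcsin(0.6580) − 60° = 2 × 41.148° − 60° = 22.295°.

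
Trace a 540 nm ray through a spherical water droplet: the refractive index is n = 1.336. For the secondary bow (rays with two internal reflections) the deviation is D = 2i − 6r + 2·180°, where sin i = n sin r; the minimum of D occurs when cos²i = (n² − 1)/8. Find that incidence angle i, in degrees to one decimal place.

71.7°

cos²i = (1.336² − 1)/8 = (1.78490 − 1)/8 = 0.09811.
cos i = 0.31323, so i = 71.746°.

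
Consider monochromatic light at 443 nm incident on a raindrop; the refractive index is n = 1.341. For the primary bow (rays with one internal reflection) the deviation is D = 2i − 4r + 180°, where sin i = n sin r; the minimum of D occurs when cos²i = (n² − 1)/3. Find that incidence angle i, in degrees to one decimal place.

58.9°

cos²i = (1.341² − 1)/3 = (1.79828 − 1)/3 = 0.26609.
cos i = 0.51584, so i = 58.946°.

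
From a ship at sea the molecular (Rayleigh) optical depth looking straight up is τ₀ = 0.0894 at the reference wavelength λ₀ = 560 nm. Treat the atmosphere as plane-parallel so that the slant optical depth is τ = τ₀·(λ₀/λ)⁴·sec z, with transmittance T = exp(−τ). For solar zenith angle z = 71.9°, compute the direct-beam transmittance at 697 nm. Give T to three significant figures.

0.887

sec 71.9° = 3.2188.
τ = 0.0894 × (560/697)⁴ × 3.2188 = 0.0894 × 0.4167 × 3.2188 = 0.1199.
T = exp(−0.1199) = 0.8870.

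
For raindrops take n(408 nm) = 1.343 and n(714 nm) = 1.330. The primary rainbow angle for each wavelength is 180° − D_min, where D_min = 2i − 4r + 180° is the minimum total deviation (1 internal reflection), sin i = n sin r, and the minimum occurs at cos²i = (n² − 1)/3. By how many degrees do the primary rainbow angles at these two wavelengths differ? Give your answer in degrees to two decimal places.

1.87°

At 408 nm (n = 1.343): cos²i = 0.26788 → i = 58.830°, r = 39.577°, D_min = 139.354°, rainbow angle = 40.646°.
At 714 nm (n = 1.330): cos²i = 0.25630 → i = 59.585°, r = 40.422°, D_min = 137.484°, rainbow angle = 42.516°.
Angular width = |40.646° − 42.516°| = 1.871°.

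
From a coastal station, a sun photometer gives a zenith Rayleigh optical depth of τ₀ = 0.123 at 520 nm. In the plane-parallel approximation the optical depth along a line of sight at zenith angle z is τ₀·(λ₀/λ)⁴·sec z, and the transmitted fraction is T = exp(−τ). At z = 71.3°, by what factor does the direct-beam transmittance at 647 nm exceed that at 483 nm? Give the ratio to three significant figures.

1.43

Airmass: sec 71.3° = 3.1190.
τ(647 nm) = 0.123 × (520/647)⁴ × 3.1190 = 0.123 × 0.4172 × 3.1190 = 0.1601.
τ(483 nm) = 0.123 × (520/483)⁴ × 3.1190 = 0.123 × 1.3435 × 3.1190 = 0.5154.
T(647)/T(483) = exp(τ_B − τ_A) = exp(0.3553) = 1.4267.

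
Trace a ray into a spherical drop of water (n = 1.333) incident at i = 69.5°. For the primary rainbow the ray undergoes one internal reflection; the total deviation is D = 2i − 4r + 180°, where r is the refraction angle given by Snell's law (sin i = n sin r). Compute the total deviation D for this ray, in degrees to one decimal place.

sin r = sin 69.5° / 1.333 = 0.9367/1.333 = 0.7027; r = 44.64°.
D = 2·69.5° − 4·44.64° + 180° = 139.00° − 178.57° + 180° = 140.43°.

140.4°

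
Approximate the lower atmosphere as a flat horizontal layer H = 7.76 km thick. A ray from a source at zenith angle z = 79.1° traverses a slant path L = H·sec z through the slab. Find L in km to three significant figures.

sec z = 1/cos 79.1° = 5.2883.
L = 7.76 × 5.2883 = 41.037 km.

41.0 km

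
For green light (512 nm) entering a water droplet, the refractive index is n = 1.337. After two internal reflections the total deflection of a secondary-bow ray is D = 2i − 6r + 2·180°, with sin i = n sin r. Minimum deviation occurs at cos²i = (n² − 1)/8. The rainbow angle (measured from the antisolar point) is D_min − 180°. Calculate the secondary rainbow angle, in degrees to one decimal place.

51.9°

cos²i = (1.78757 − 1)/8 = 0.09845; i = arccos(0.31376) = 71.714°.
sin r = sin 71.714°/1.337 = 0.71017; r = 45.249°.
D_min = 2·71.714° − 6·45.249° + 360° = 231.934°.
Rainbow angle = D_min − 180° = 51.934°.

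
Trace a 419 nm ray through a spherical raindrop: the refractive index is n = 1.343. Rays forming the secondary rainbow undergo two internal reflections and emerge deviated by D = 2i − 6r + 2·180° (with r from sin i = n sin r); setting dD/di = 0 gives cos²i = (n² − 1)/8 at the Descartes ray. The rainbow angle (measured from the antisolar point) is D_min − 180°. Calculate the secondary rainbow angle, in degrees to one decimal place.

53.5°

cos²i = (1.80365 − 1)/8 = 0.10046; i = arccos(0.31695) = 71.522°.
sin r = sin 71.522°/1.343 = 0.70621; r = 44.928°.
D_min = 2·71.522° − 6·44.928° + 360° = 233.478°.
Rainbow angle = D_min − 180° = 53.478°.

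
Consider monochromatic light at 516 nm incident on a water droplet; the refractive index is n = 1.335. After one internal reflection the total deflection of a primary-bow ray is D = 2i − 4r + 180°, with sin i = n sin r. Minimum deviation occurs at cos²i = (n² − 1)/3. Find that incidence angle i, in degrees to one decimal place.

59.3°

cos²i = (1.335² − 1)/3 = (1.78222 − 1)/3 = 0.26074.
cos i = 0.51063, so i = 59.294°.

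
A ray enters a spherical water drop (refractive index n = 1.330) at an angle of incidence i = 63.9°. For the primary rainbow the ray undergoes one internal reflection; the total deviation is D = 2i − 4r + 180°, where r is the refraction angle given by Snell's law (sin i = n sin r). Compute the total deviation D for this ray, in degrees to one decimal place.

sin r = sin 63.9° / 1.330 = 0.8980/1.330 = 0.6752; r = 42.47°.
D = 2·63.9° − 4·42.47° + 180° = 127.80° − 169.88° + 180° = 137.92°.

137.9°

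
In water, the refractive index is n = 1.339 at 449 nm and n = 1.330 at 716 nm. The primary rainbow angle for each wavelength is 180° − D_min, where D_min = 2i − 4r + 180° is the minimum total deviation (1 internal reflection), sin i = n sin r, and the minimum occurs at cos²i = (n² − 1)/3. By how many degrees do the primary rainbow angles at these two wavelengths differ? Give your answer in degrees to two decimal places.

At 449 nm (n = 1.339): cos²i = 0.26431 → i = 59.062°, r = 39.834°, D_min = 138.786°, rainbow angle = 41.214°.
At 716 nm (n = 1.330): cos²i = 0.25630 → i = 59.585°, r = 40.422°, D_min = 137.484°, rainbow angle = 42.516°.
Angular width = |41.214° − 42.516°| = 1.303°.

1.30°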